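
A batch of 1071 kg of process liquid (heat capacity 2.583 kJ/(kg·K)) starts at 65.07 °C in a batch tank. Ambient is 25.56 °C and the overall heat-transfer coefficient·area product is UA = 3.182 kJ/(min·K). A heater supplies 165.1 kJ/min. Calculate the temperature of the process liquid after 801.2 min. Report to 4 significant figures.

Lumped-capacitance energy balance: M c_p dT/dt = UA(T_amb − T) + Q̇.
dT/dt = (T_ss − T)/τ with T_ss = T_amb + Q̇/UA = 25.56 + 165.1/3.182 = 77.4456 °C, τ = M c_p/UA = 1071·2.583/3.182 = 869.388 min.
Solution: T(t) = T_ss + (T₀ − T_ss) e^(−t/τ).
T(801.2) = 77.4456 + (-12.3756)·0.397895 = 72.5214 °C.

72.52 °C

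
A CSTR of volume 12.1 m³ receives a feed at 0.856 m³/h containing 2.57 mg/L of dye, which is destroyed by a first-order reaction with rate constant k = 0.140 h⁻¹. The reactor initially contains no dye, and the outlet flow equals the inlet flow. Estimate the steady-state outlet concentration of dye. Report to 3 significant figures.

V dC/dt = Q(C_in − C) − k V C.
Steady state (dC/dt = 0): C_ss = Q C_in/(Q + kV) = C_in/(1 + kV/Q).
C_ss = 0.856·2.57/(0.856 + 0.140·12.1) = 2.1999/2.5500 = 0.86271 mg/L.

0.863 mg/L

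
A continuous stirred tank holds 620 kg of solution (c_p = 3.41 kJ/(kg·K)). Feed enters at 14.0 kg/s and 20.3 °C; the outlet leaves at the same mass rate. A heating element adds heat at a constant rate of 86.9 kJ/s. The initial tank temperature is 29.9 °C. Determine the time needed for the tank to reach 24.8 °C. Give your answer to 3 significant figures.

M c_p dT/dt = ṁ c_p (T_in − T) + Q̇.
τ = M/ṁ = 44.286 s; T_ss = T_in + Q̇/(ṁ c_p) = 22.120 °C.
T(t) = T_ss + (T₀ − T_ss) e^(−t/τ). Set T = 24.8:
e^(−t/τ) = (24.8 − 22.120)/(29.9 − 22.120) = 0.34445
t = −44.286 · ln(0.34445) = 47.200 s.

47.2 s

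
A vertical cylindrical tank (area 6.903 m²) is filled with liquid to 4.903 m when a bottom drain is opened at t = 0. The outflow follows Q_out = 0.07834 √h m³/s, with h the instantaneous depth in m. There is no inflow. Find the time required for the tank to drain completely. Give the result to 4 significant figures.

Unsteady balance on liquid volume: A dh/dt = −0.07834 √h.
Separate and integrate: 2(√h − √h₀) = −(0.07834/A) t.
Tank is empty when √h = 0: t_empty = 2A√h₀/0.07834.
t_empty = 2·6.903·√4.903/0.07834 = 13.8060·2.21427/0.07834 = 390.225 s.

390.2 s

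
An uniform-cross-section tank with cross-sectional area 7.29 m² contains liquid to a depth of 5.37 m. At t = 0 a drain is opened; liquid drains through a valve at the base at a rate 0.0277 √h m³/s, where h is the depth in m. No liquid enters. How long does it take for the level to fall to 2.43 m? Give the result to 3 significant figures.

399 s

Volume balance on the tank: A dh/dt = −0.0277 √h.
∫ h^(−1/2) dh = −(0.0277/A) ∫ dt, giving 2√h = 2√h₀ − (0.0277/A) t.
t = 2A(√h₀ − √h)/0.0277 = 2·7.29·(√5.37 − √2.43)/0.0277
  = 14.580 × (2.3173 − 1.5588) / 0.0277 = 399.23 s.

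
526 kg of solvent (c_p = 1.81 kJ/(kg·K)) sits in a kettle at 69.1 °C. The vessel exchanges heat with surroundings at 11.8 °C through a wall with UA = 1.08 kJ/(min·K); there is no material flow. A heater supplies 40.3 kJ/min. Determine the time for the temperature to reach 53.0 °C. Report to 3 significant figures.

1440 min

Lumped-capacitance energy balance: M c_p dT/dt = UA(T_amb − T) + Q̇.
τ = M c_p/UA = 881.54 min; T_ss = T_amb + Q̇/UA = 11.8 + 40.3/1.08 = 49.115 °C.
T(t) = T_ss + (T₀ − T_ss)e^(−t/τ); set T = 53.0:
t = −τ ln[(T − T_ss)/(T₀ − T_ss)] = −881.54 · ln(0.19440) = 1443.8 min.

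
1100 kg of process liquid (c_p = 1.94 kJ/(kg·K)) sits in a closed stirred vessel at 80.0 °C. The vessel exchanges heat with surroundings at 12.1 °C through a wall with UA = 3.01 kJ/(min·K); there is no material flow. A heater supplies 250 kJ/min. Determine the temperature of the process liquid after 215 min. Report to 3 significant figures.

84.0 °C

M c_p dT/dt = −UA(T − T_amb) + Q̇.
dT/dt = (T_ss − T)/τ with T_ss = T_amb + Q̇/UA = 12.1 + 250/3.01 = 95.156 °C, τ = M c_p/UA = 1100·1.94/3.01 = 708.97 min.
Solution: T(t) = T_ss + (T₀ − T_ss) e^(−t/τ).
T(215) = 95.156 + (-15.156)·0.73841 = 83.965 °C.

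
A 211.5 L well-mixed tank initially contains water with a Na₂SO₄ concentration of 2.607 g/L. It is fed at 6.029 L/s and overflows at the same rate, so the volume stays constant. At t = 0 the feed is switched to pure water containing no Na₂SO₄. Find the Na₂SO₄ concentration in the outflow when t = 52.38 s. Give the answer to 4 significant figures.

Transient balance on the dissolved component: V dC/dt = Q(C_in − C).
So dC/dt = (C_in − C)/τ with τ = V/Q = 211.5/6.029 = 35.0804 s.
This is linear first-order; C(t) = C_in + (C₀ − C_in) e^(−t/τ).
C(52.38) = 0 + (2.607 − 0)·e^(−52.38/35.0804) = 0 + (2.60700)·0.224666 = 0.585705 g/L.

0.5857 g/L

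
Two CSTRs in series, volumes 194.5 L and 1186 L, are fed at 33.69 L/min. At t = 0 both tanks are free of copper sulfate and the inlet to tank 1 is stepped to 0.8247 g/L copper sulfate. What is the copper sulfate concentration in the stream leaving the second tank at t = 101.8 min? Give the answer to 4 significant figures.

Each tank obeys Vᵢ dCᵢ/dt = Q(Cᵢ₋₁ − Cᵢ), so τᵢ = Vᵢ/Q.
τ₁ = 194.5/33.69 = 5.77323 min; τ₂ = 1186/33.69 = 35.2033 min.
Tank 1: C₁ = C_in(1 − e^(−t/τ₁)). Tank 2 (τ₁ ≠ τ₂): C₂ = C_in[1 − (τ₁ e^(−t/τ₁) − τ₂ e^(−t/τ₂))/(τ₁ − τ₂)].
At t = 101.8: e^(−t/τ₁) = 2.19803e-08, e^(−t/τ₂) = 0.0554778.
C₂ = 0.8247·[1 − (5.77323·2.19803e-08 − 35.2033·0.0554778)/(-29.4301)] = 0.8247·0.933639 = 0.769972 g/L.

0.7700 g/L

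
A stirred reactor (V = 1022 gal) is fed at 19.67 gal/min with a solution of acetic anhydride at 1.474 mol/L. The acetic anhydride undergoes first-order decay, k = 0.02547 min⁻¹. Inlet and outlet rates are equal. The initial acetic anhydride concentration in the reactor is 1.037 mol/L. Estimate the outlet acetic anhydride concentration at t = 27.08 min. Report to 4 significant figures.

Accumulation = in − out − consumed: V dC/dt = Q C_in − Q C − k V C.
dC/dt = (Q/V) C_in − (Q/V + k) C; effective rate a = Q/V + k = 0.0192466 + 0.02547 = 0.0447166 min⁻¹.
C_ss = Q C_in/(Q + kV) = 0.634428 mol/L; C(t) = C_ss + (C₀ − C_ss) e^(−a t).
C(27.08) = 0.634428 + (0.402572)·e^(−0.0447166·27.08) = 0.634428 + (0.402572)·0.297922 = 0.754363 mol/L.

0.7544 mol/L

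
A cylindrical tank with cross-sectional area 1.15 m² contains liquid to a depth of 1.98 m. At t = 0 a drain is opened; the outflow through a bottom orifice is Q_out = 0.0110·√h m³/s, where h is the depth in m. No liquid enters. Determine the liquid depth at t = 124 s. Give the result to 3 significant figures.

0.663 m

Volume balance on the tank: A dh/dt = −0.0110 √h.
This is separable: 2 d(√h)/dt = −0.0110/A, so √h = √h₀ − (0.0110/(2A)) t.
√h = √1.98 − 0.0110·124/(2·1.15) = 1.4071 − 0.59304 = 0.81408.
h = 0.81408² = 0.66273 m.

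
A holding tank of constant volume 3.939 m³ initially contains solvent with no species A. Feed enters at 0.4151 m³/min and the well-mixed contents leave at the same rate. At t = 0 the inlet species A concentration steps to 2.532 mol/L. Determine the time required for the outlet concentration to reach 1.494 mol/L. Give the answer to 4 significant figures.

Unsteady species balance (constant V, well mixed): V dC/dt = Q(C_in − C), so τ = V/Q = 9.48928 min.
C(t) = C_in + (C₀ − C_in) e^(−t/τ). Set C = 1.494 and solve for t:
e^(−t/τ) = (C − C_in)/(C₀ − C_in) = (1.494 − 2.532)/(0 − 2.532) = 0.409953
t = −τ ln(…) = 9.48928 × 0.891714 = 8.46172 min.

8.462 min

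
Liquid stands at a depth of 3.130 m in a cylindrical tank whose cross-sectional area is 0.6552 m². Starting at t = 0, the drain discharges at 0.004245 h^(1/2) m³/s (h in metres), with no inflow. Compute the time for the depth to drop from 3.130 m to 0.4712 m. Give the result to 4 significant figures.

334.2 s

A dh/dt = −Q_out = −0.004245 √h.
This is separable: 2 d(√h)/dt = −0.004245/A, so √h = √h₀ − (0.004245/(2A)) t.
t = 2A(√h₀ − √h)/0.004245 = 2·0.6552·(√3.130 − √0.4712)/0.004245
  = 1.31040 × (1.76918 − 0.686440) / 0.004245 = 334.234 s.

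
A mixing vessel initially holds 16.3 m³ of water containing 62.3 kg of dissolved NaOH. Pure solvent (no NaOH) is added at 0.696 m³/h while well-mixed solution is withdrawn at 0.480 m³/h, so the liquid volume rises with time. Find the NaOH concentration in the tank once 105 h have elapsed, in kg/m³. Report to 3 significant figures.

0.230 kg/m³

Let m(t) be the amount of NaOH. Volume: V(t) = V₀ + (Q_in − Q_out) t = 16.3 + 0.21600 t; V(105) = 38.980 m³.
Species balance (pure solvent in): dm/dt = −Q_out · m/V(t).
Separate: dm/m = −Q_out dt/V(t) ⇒ ln(m/m₀) = −(Q_out/(Q_in−Q_out)) ln(V/V₀).
m = m₀ (V₀/V)^(Q_out/(Q_in−Q_out)) = 62.3 × (16.3/38.980)^(2.2222) = 8.9750 kg.
C = m/V = 8.9750/38.980 = 0.23025 kg/m³.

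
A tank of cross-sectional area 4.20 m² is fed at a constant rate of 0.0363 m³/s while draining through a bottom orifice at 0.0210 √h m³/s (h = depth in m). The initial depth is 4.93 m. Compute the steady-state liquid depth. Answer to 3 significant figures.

A dh/dt = Q_in − 0.0210 √h. Steady state requires inflow = outflow:
Q_in = 0.0210 √h_ss ⇒ √h_ss = 0.0363/0.0210 = 1.7286.
h_ss = 1.7286² = 2.9880 m. (Since h₀ = 4.93 m > h_ss, the level will fall toward this value.)

2.99 m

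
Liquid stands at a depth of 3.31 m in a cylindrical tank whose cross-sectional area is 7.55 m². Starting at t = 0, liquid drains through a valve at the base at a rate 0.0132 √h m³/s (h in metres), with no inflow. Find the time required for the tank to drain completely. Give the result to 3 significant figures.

2080 s

With no inflow, A dh/dt = −0.0132 √h.
This is separable: 2 d(√h)/dt = −0.0132/A, so √h = √h₀ − (0.0132/(2A)) t.
Tank is empty when √h = 0: t_empty = 2A√h₀/0.0132.
t_empty = 2·7.55·√3.31/0.0132 = 15.100·1.8193/0.0132 = 2081.2 s.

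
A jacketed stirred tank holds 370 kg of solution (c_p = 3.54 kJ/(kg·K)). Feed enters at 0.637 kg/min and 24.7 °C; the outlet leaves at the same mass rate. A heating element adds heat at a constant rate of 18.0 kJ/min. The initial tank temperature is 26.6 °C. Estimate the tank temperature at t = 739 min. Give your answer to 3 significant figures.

31.0 °C

M c_p dT/dt = ṁ c_p (T_in − T) + Q̇.
τ = M/ṁ = 580.85 min; T_ss = T_in + Q̇/(ṁ c_p) = 24.7 + 18.0/(0.637·3.54) = 32.682 °C.
This is linear first-order; T(t) = T_ss + (T₀ − T_ss) e^(−t/τ).
T(739) = 32.682 + (-6.0823)·e^(−739/580.85) = 32.682 + (-6.0823)·0.28019 = 30.978 °C.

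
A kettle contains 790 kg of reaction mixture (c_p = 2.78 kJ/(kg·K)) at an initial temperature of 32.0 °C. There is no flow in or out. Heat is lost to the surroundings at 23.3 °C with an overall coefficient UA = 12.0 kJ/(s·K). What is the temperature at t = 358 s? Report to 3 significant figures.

24.5 °C

Lumped-capacitance energy balance: M c_p dT/dt = UA(T_amb − T).
dT/dt = (T_ss − T)/τ with T_ss = T_amb = 23.300 °C, τ = M c_p/UA = 790·2.78/12.0 = 183.02 s.
Solution: T(t) = T_ss + (T₀ − T_ss) e^(−t/τ).
T(358) = 23.300 + (8.7000)·0.14141 = 24.530 °C.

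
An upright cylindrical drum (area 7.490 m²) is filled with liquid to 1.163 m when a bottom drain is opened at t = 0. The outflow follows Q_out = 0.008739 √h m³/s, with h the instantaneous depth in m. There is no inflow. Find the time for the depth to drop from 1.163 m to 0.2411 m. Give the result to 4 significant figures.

1007 s

With no inflow, A dh/dt = −0.008739 √h.
∫ h^(−1/2) dh = −(0.008739/A) ∫ dt, giving 2√h = 2√h₀ − (0.008739/A) t.
t = 2A(√h₀ − √h)/0.008739 = 2·7.490·(√1.163 − √0.2411)/0.008739
  = 14.9800 × (1.07842 − 0.491019) / 0.008739 = 1006.90 s.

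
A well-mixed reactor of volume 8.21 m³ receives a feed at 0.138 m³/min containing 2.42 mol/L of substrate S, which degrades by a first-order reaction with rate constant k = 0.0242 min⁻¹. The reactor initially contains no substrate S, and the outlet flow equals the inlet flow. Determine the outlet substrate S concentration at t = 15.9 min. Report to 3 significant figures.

0.475 mol/L

Accumulation = in − out − consumed: V dC/dt = Q C_in − Q C − k V C.
This is linear with rate a = Q/V + k = 0.041009 min⁻¹.
C_ss = Q C_in/(Q + kV) = 0.99192 mol/L; C(t) = C_ss + (C₀ − C_ss) e^(−a t).
C(15.9) = 0.99192 + (-0.99192)·e^(−0.041009·15.9) = 0.99192 + (-0.99192)·0.52098 = 0.47515 mol/L.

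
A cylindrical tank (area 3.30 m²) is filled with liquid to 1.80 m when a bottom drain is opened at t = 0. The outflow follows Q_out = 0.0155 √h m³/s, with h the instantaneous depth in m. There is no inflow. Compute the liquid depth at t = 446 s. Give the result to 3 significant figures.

0.0866 m

Volume balance on the tank: A dh/dt = −0.0155 √h.
∫ h^(−1/2) dh = −(0.0155/A) ∫ dt, giving 2√h = 2√h₀ − (0.0155/A) t.
√h = √1.80 − 0.0155·446/(2·3.30) = 1.3416 − 1.0474 = 0.29422.
h = 0.29422² = 0.086563 m.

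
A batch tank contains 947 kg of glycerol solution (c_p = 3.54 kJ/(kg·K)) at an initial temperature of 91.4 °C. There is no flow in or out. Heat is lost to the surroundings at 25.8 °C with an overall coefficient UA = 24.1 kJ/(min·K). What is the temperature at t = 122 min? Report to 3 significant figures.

First-law balance (no shaft work): M c_p dT/dt = −UA(T − T_amb).
dT/dt = (T_ss − T)/τ with T_ss = T_amb = 25.800 °C, τ = M c_p/UA = 947·3.54/24.1 = 139.10 min.
This is linear first-order; T(t) = T_ss + (T₀ − T_ss) e^(−t/τ).
T(122) = 25.800 + (65.600)·0.41601 = 53.090 °C.

53.1 °C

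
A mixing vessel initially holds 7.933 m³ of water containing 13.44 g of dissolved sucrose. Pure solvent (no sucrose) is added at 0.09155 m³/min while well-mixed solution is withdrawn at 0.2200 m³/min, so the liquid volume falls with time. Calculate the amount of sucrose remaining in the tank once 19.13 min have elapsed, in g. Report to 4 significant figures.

7.123 g

Let m(t) be the amount of sucrose. Volume: V(t) = V₀ + (Q_in − Q_out) t = 7.933 − 0.128450 t; V(19.13) = 5.47575 m³.
Solute balance: dm/dt = 0 − Q_out C = −Q_out m/V(t).
dm/m = −Q_out dt/(V₀ − 0.128450 t); integrating gives ln(m/m₀) = −(Q_out/(Q_in−Q_out)) ln(V/V₀).
m = m₀ (V₀/V)^(Q_out/(Q_in−Q_out)) = 13.44 × (7.933/5.47575)^(-1.71273) = 7.12296 g.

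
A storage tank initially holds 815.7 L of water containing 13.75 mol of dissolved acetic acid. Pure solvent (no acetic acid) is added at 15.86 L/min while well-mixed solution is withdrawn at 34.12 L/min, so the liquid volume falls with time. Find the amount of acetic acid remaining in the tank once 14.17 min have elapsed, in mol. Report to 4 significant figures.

Let m(t) be the amount of acetic acid. Volume: V(t) = V₀ + (Q_in − Q_out) t = 815.7 − 18.2600 t; V(14.17) = 556.956 L.
No acetic acid enters, so dm/dt = −Q_out · (m/V).
dm/m = −Q_out dt/(V₀ − 18.2600 t); integrating gives ln(m/m₀) = −(Q_out/(Q_in−Q_out)) ln(V/V₀).
m = m₀ (V₀/V)^(Q_out/(Q_in−Q_out)) = 13.75 × (815.7/556.956)^(-1.86857) = 6.74005 mol.

6.740 mol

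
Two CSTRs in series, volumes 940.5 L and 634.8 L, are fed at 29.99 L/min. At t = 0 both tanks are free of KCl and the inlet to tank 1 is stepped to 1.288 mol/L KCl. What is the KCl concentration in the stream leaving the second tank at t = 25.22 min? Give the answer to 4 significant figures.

0.3274 mol/L

Each tank obeys Vᵢ dCᵢ/dt = Q(Cᵢ₋₁ − Cᵢ), so τᵢ = Vᵢ/Q.
τ₁ = 940.5/29.99 = 31.3605 min; τ₂ = 634.8/29.99 = 21.1671 min.
Tank 1: C₁ = C_in(1 − e^(−t/τ₁)). Tank 2 (τ₁ ≠ τ₂): C₂ = C_in[1 − (τ₁ e^(−t/τ₁) − τ₂ e^(−t/τ₂))/(τ₁ − τ₂)].
At t = 25.22: e^(−t/τ₁) = 0.447447, e^(−t/τ₂) = 0.303773.
C₂ = 1.288·[1 − (31.3605·0.447447 − 21.1671·0.303773)/(10.1934)] = 1.288·0.254208 = 0.327420 mol/L.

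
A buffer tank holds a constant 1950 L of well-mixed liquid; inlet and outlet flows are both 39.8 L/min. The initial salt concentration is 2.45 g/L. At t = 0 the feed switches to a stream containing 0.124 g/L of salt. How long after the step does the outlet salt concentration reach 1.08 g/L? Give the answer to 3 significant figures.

Transient balance on the dissolved component: V dC/dt = Q(C_in − C), so τ = V/Q = 48.995 min.
C(t) = C_in + (C₀ − C_in) e^(−t/τ). Set C = 1.08 and solve for t:
e^(−t/τ) = (C − C_in)/(C₀ − C_in) = (1.08 − 0.124)/(2.45 − 0.124) = 0.41101
t = −τ ln(…) = 48.995 × 0.88915 = 43.564 min.

43.6 min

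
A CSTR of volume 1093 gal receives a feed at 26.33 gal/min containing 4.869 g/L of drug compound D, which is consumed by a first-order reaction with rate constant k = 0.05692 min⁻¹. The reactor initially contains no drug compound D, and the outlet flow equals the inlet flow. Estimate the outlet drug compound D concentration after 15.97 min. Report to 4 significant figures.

Accumulation = in − out − consumed: V dC/dt = Q C_in − Q C − k V C.
dC/dt = (Q/V) C_in − (Q/V + k) C; effective rate a = Q/V + k = 0.0240897 + 0.05692 = 0.0810097 min⁻¹.
C_ss = Q C_in/(Q + kV) = 1.44788 g/L; C(t) = C_ss + (C₀ − C_ss) e^(−a t).
C(15.97) = 1.44788 + (-1.44788)·e^(−0.0810097·15.97) = 1.44788 + (-1.44788)·0.274248 = 1.05081 g/L.

1.051 g/L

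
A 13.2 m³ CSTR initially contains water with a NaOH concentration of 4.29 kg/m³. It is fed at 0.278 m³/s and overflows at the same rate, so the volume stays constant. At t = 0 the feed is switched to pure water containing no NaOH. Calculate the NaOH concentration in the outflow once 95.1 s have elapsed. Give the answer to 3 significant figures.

0.579 kg/m³

Unsteady species balance (constant V, well mixed): V dC/dt = Q(C_in − C).
So dC/dt = (C_in − C)/τ with τ = V/Q = 13.2/0.278 = 47.482 s.
C approaches C_in exponentially: C(t) = C_in + (C₀ − C_in) e^(−t/τ).
C(95.1) = 0 + (4.29 − 0)·e^(−95.1/47.482) = 0 + (4.2900)·0.13495 = 0.57893 kg/m³.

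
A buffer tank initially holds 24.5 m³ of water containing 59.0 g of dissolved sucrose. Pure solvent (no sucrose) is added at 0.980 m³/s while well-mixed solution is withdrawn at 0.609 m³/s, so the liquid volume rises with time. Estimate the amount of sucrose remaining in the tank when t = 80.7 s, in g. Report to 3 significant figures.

15.9 g

Total volume: dV/dt = Q_in − Q_out = 0.37100 m³/s, so V(t) = 24.5 + 0.37100 t and V(80.7) = 54.440 m³.
Solute balance: dm/dt = 0 − Q_out C = −Q_out m/V(t).
dm/m = −Q_out dt/(V₀ + 0.37100 t); integrating gives ln(m/m₀) = −(Q_out/(Q_in−Q_out)) ln(V/V₀).
m = m₀ (V₀/V)^(Q_out/(Q_in−Q_out)) = 59.0 × (24.5/54.440)^(1.6415) = 15.910 g.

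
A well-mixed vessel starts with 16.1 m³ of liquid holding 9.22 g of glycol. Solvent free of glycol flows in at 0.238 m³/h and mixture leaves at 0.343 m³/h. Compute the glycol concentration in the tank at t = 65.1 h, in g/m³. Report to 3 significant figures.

Let m(t) be the amount of glycol. Volume: V(t) = V₀ + (Q_in − Q_out) t = 16.1 − 0.10500 t; V(65.1) = 9.2645 m³.
Solute balance: dm/dt = 0 − Q_out C = −Q_out m/V(t).
Separate: dm/m = −Q_out dt/V(t) ⇒ ln(m/m₀) = −(Q_out/(Q_in−Q_out)) ln(V/V₀).
m = m₀ (V₀/V)^(Q_out/(Q_in−Q_out)) = 9.22 × (16.1/9.2645)^(-3.2667) = 1.5161 g.
C = m/V = 1.5161/9.2645 = 0.16364 g/m³.

0.164 g/m³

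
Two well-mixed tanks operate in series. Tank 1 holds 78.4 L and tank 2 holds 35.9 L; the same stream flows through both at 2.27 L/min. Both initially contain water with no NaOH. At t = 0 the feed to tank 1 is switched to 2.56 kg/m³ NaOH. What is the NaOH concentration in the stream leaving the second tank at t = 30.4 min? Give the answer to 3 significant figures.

Species balance on tank i: dCᵢ/dt = (Cᵢ₋₁ − Cᵢ)/τᵢ with τᵢ = Vᵢ/Q.
τ₁ = 78.4/2.27 = 34.537 min; τ₂ = 35.9/2.27 = 15.815 min.
Tank 1: C₁ = C_in(1 − e^(−t/τ₁)). Tank 2 (τ₁ ≠ τ₂): C₂ = C_in[1 − (τ₁ e^(−t/τ₁) − τ₂ e^(−t/τ₂))/(τ₁ − τ₂)].
At t = 30.4: e^(−t/τ₁) = 0.41470, e^(−t/τ₂) = 0.14628.
C₂ = 2.56·[1 − (34.537·0.41470 − 15.815·0.14628)/(18.722)] = 2.56·0.35857 = 0.91793 kg/m³.

0.918 kg/m³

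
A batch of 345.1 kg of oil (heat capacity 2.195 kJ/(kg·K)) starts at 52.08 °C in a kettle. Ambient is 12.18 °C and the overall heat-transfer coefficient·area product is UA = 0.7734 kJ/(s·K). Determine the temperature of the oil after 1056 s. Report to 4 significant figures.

Heat balance on the well-mixed liquid: M c_p dT/dt = −UA(T − T_amb).
dT/dt = (T_ss − T)/τ with T_ss = T_amb = 12.1800 °C, τ = M c_p/UA = 345.1·2.195/0.7734 = 979.434 s.
This is linear first-order; T(t) = T_ss + (T₀ − T_ss) e^(−t/τ).
T(1056) = 12.1800 + (39.9000)·0.340216 = 25.7546 °C.

25.75 °C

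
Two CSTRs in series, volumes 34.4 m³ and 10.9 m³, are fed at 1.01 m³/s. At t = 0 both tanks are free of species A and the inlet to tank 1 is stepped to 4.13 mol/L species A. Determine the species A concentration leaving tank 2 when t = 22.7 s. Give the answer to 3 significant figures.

Each tank obeys Vᵢ dCᵢ/dt = Q(Cᵢ₋₁ − Cᵢ), so τᵢ = Vᵢ/Q.
τ₁ = 34.4/1.01 = 34.059 s; τ₂ = 10.9/1.01 = 10.792 s.
Solving the cascade with C₁(0)=C₂(0)=0 gives C₂(t) = C_in[1 − (τ₁ e^(−t/τ₁) − τ₂ e^(−t/τ₂))/(τ₁ − τ₂)].
At t = 22.7: e^(−t/τ₁) = 0.51351, e^(−t/τ₂) = 0.12204.
C₂ = 4.13·[1 − (34.059·0.51351 − 10.792·0.12204)/(23.267)] = 4.13·0.30491 = 1.2593 mol/L.

1.26 mol/L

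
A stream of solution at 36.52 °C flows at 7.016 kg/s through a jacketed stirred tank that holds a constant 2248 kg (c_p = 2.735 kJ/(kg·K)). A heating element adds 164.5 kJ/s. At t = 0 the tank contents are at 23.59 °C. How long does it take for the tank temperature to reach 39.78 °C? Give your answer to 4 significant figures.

M c_p dT/dt = ṁ c_p (T_in − T) + Q̇.
τ = M/ṁ = 320.410 s; T_ss = T_in + Q̇/(ṁ c_p) = 45.0927 °C.
T(t) = T_ss + (T₀ − T_ss) e^(−t/τ). Set T = 39.78:
e^(−t/τ) = (39.78 − 45.0927)/(23.59 − 45.0927) = 0.247072
t = −320.410 · ln(0.247072) = 447.958 s.

448.0 s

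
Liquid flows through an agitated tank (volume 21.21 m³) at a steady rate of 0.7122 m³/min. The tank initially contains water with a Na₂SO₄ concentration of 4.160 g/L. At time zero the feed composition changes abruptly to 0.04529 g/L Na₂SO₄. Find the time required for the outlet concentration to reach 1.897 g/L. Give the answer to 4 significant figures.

23.78 min

Species balance on the tank: V dC/dt = Q(C_in − C), so τ = V/Q = 29.7810 min.
C(t) = C_in + (C₀ − C_in) e^(−t/τ). Set C = 1.897 and solve for t:
e^(−t/τ) = (C − C_in)/(C₀ − C_in) = (1.897 − 0.04529)/(4.160 − 0.04529) = 0.450022
t = −τ ln(…) = 29.7810 × 0.798459 = 23.7789 min.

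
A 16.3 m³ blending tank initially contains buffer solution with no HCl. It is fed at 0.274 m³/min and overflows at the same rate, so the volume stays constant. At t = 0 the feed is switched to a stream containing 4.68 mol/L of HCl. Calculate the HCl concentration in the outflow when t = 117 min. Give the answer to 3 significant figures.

Unsteady species balance (constant V, well mixed): V dC/dt = Q(C_in − C).
So dC/dt = (C_in − C)/τ with τ = V/Q = 16.3/0.274 = 59.489 min.
C approaches C_in exponentially: C(t) = C_in + (C₀ − C_in) e^(−t/τ).
C(117) = 4.68 + (0 − 4.68)·e^(−117/59.489) = 4.68 + (-4.6800)·0.13991 = 4.0252 mol/L.

4.03 mol/L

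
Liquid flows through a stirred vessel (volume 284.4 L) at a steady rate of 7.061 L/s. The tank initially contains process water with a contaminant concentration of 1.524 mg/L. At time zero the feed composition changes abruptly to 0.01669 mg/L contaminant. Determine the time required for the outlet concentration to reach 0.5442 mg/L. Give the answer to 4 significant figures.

Transient balance on the dissolved component: V dC/dt = Q(C_in − C), so τ = V/Q = 40.2776 s.
C(t) = C_in + (C₀ − C_in) e^(−t/τ). Set C = 0.5442 and solve for t:
e^(−t/τ) = (C − C_in)/(C₀ − C_in) = (0.5442 − 0.01669)/(1.524 − 0.01669) = 0.349968
t = −τ ln(…) = 40.2776 × 1.04991 = 42.2880 s.

42.29 s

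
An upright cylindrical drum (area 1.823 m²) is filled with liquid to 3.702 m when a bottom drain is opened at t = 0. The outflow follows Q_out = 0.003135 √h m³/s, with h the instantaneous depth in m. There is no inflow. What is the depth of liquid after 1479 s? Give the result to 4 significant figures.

0.4256 m

Unsteady balance on liquid volume: A dh/dt = −0.003135 √h.
Separate and integrate: 2(√h − √h₀) = −(0.003135/A) t.
√h = √3.702 − 0.003135·1479/(2·1.823) = 1.92406 − 1.27171 = 0.652345.
h = 0.652345² = 0.425554 m.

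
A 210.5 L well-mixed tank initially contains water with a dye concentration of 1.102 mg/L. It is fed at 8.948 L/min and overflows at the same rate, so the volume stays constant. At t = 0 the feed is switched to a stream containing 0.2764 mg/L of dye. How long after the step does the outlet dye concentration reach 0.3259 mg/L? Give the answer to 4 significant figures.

66.20 min

Species balance: V dC/dt = Q(C_in − C) ⇒ τ = V/Q = 23.5248 min.
C(t) = C_in + (C₀ − C_in) e^(−t/τ). Set C = 0.3259 and solve for t:
e^(−t/τ) = (C − C_in)/(C₀ − C_in) = (0.3259 − 0.2764)/(1.102 − 0.2764) = 0.0599564
t = −τ ln(…) = 23.5248 × 2.81414 = 66.2021 min.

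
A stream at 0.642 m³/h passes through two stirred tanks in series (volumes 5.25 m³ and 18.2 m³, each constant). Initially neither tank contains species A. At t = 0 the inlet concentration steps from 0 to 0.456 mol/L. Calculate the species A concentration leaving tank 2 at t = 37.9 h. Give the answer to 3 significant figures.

Species balance on tank i: dCᵢ/dt = (Cᵢ₋₁ − Cᵢ)/τᵢ with τᵢ = Vᵢ/Q.
τ₁ = 5.25/0.642 = 8.1776 h; τ₂ = 18.2/0.642 = 28.349 h.
Solving the cascade with C₁(0)=C₂(0)=0 gives C₂(t) = C_in[1 − (τ₁ e^(−t/τ₁) − τ₂ e^(−t/τ₂))/(τ₁ − τ₂)].
At t = 37.9: e^(−t/τ₁) = 0.0097097, e^(−t/τ₂) = 0.26266.
C₂ = 0.456·[1 − (8.1776·0.0097097 − 28.349·0.26266)/(-20.171)] = 0.456·0.63480 = 0.28947 mol/L.

0.289 mol/L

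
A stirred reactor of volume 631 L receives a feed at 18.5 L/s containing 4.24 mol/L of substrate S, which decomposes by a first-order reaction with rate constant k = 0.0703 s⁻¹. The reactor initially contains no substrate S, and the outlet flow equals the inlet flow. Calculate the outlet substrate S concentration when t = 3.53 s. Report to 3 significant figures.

0.370 mol/L

Accumulation = in − out − consumed: V dC/dt = Q C_in − Q C − k V C.
dC/dt = (Q/V) C_in − (Q/V + k) C; effective rate a = Q/V + k = 0.029319 + 0.0703 = 0.099619 s⁻¹.
C_ss = Q C_in/(Q + kV) = 1.2479 mol/L; C(t) = C_ss + (C₀ − C_ss) e^(−a t).
C(3.53) = 1.2479 + (-1.2479)·e^(−0.099619·3.53) = 1.2479 + (-1.2479)·0.70352 = 0.36996 mol/L.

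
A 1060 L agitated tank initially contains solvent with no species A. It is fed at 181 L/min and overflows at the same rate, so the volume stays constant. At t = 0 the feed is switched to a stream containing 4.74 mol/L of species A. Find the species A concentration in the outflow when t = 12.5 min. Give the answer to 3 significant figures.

4.18 mol/L

Unsteady species balance (constant V, well mixed): V dC/dt = Q(C_in − C).
So dC/dt = (C_in − C)/τ with τ = V/Q = 1060/181 = 5.8564 min.
Solution: C(t) = C_in + (C₀ − C_in) e^(−t/τ).
C(12.5) = 4.74 + (0 − 4.74)·e^(−12.5/5.8564) = 4.74 + (-4.7400)·0.11831 = 4.1792 mol/L.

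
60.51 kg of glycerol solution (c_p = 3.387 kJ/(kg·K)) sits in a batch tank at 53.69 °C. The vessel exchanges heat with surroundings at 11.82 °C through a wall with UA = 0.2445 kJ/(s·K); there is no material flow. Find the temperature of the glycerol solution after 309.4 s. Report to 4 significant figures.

40.77 °C

M c_p dT/dt = −UA(T − T_amb).
dT/dt = (T_ss − T)/τ with T_ss = T_amb = 11.8200 °C, τ = M c_p/UA = 60.51·3.387/0.2445 = 838.231 s.
Solution: T(t) = T_ss + (T₀ − T_ss) e^(−t/τ).
T(309.4) = 11.8200 + (41.8700)·0.691349 = 40.7668 °C.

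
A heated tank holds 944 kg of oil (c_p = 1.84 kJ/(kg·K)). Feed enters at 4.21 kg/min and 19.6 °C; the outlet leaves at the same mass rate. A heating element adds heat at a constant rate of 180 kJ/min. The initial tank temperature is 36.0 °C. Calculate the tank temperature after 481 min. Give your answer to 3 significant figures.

Heat balance on the well-mixed liquid: M c_p dT/dt = ṁ c_p (T_in − T) + 180.
Rearrange: dT/dt = (T_ss − T)/τ with τ = M/ṁ = 224.23 min and T_ss = T_in + Q̇/(ṁ c_p) = 42.837 °C.
T approaches T_ss exponentially: T(t) = T_ss + (T₀ − T_ss) e^(−t/τ).
T(481) = 42.837 + (-6.8366)·e^(−481/224.23) = 42.837 + (-6.8366)·0.11705 = 42.036 °C.

42.0 °C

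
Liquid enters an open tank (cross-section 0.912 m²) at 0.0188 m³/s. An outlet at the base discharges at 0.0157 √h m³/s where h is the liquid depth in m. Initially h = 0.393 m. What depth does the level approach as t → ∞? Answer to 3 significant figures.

Level balance: A dh/dt = 0.0188 − 0.0157 √h. Setting dh/dt = 0:
Q_in = 0.0157 √h_ss ⇒ √h_ss = 0.0188/0.0157 = 1.1975.
h_ss = 1.1975² = 1.4339 m. (Since h₀ = 0.393 m < h_ss, the level will rise toward this value.)

1.43 m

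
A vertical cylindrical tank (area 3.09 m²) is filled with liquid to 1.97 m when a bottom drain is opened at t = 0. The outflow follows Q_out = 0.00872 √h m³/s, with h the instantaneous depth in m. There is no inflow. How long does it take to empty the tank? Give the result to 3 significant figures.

A dh/dt = −Q_out = −0.00872 √h.
Separate and integrate: 2(√h − √h₀) = −(0.00872/A) t.
Set h = 0: 2√h₀ = (0.00872/A) t_empty ⇒ t_empty = 2A√h₀/0.00872.
t_empty = 2·3.09·√1.97/0.00872 = 6.1800·1.4036/0.00872 = 994.73 s.

995 s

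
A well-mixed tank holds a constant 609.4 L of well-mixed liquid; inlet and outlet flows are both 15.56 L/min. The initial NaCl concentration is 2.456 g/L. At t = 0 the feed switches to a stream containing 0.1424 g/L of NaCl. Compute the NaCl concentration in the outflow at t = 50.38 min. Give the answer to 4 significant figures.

Unsteady species balance (constant V, well mixed): V dC/dt = Q(C_in − C).
Time constant τ = V/Q = 609.4/15.56 = 39.1645 min.
This is linear first-order; C(t) = C_in + (C₀ − C_in) e^(−t/τ).
C(50.38) = 0.1424 + (2.456 − 0.1424)·e^(−50.38/39.1645) = 0.1424 + (2.31360)·0.276272 = 0.781584 g/L.

0.7816 g/L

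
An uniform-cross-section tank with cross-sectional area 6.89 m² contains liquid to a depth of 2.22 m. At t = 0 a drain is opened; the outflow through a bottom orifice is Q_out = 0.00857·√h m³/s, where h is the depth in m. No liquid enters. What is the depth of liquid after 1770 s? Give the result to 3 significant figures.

0.151 m

Mass balance (ρ constant): A dh/dt = −0.00857 √h.
∫ h^(−1/2) dh = −(0.00857/A) ∫ dt, giving 2√h = 2√h₀ − (0.00857/A) t.
√h = √2.22 − 0.00857·1770/(2·6.89) = 1.4900 − 1.1008 = 0.38918.
h = 0.38918² = 0.15146 m.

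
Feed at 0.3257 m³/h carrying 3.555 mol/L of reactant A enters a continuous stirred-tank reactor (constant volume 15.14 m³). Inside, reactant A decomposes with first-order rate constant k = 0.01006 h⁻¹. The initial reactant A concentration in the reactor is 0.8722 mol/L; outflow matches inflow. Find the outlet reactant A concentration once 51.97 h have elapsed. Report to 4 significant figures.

Accumulation = in − out − consumed: V dC/dt = Q C_in − Q C − k V C.
This is linear with rate a = Q/V + k = 0.0315725 h⁻¹.
C_ss = Q C_in/(Q + kV) = 2.42227 mol/L; C(t) = C_ss + (C₀ − C_ss) e^(−a t).
C(51.97) = 2.42227 + (-1.55007)·e^(−0.0315725·51.97) = 2.42227 + (-1.55007)·0.193820 = 2.12183 mol/L.

2.122 mol/L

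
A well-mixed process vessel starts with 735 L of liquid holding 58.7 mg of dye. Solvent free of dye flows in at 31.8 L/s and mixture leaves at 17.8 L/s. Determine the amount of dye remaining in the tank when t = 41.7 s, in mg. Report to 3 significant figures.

27.9 mg

Let m(t) be the amount of dye. Volume: V(t) = V₀ + (Q_in − Q_out) t = 735 + 14.000 t; V(41.7) = 1318.8 L.
No dye enters, so dm/dt = −Q_out · (m/V).
Separate: dm/m = −Q_out dt/V(t) ⇒ ln(m/m₀) = −(Q_out/(Q_in−Q_out)) ln(V/V₀).
m = m₀ (V₀/V)^(Q_out/(Q_in−Q_out)) = 58.7 × (735/1318.8)^(1.2714) = 27.915 mg.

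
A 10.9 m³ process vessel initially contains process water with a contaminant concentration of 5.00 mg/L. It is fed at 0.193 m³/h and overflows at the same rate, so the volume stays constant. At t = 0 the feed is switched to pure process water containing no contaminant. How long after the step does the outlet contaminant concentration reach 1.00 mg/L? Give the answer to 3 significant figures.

Species balance: V dC/dt = Q(C_in − C) ⇒ τ = V/Q = 56.477 h.
C(t) = C_in + (C₀ − C_in) e^(−t/τ). Set C = 1.00 and solve for t:
e^(−t/τ) = (C − C_in)/(C₀ − C_in) = (1.00 − 0)/(5.00 − 0) = 0.20000
t = −τ ln(…) = 56.477 × 1.6094 = 90.896 h.

90.9 h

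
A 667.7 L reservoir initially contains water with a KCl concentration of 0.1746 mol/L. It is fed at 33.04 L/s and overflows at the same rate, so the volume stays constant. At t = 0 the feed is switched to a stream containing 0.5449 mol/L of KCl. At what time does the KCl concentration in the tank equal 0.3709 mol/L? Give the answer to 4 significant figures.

15.26 s

Transient balance on the dissolved component: V dC/dt = Q(C_in − C), so τ = V/Q = 20.2088 s.
C(t) = C_in + (C₀ − C_in) e^(−t/τ). Set C = 0.3709 and solve for t:
e^(−t/τ) = (C − C_in)/(C₀ − C_in) = (0.3709 − 0.5449)/(0.1746 − 0.5449) = 0.469889
t = −τ ln(…) = 20.2088 × 0.755258 = 15.2629 s.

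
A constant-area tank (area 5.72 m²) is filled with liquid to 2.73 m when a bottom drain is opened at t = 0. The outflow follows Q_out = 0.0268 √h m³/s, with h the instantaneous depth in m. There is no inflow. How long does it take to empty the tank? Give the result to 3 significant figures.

Mass balance (ρ constant): A dh/dt = −0.0268 √h.
This is separable: 2 d(√h)/dt = −0.0268/A, so √h = √h₀ − (0.0268/(2A)) t.
Tank is empty when √h = 0: t_empty = 2A√h₀/0.0268.
t_empty = 2·5.72·√2.73/0.0268 = 11.440·1.6523/0.0268 = 705.30 s.

705 s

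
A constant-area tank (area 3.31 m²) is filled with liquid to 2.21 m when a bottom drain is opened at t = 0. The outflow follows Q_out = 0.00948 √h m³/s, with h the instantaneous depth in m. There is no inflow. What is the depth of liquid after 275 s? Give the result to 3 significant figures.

A dh/dt = −Q_out = −0.00948 √h.
Separate and integrate: 2(√h − √h₀) = −(0.00948/A) t.
√h = √2.21 − 0.00948·275/(2·3.31) = 1.4866 − 0.39381 = 1.0928.
h = 1.0928² = 1.1942 m.

1.19 m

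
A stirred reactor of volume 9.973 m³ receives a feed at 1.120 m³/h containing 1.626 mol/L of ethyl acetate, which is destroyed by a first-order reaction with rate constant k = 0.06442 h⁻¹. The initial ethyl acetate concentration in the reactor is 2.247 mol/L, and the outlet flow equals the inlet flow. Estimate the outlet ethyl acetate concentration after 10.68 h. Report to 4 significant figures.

1.217 mol/L

V dC/dt = Q(C_in − C) − k V C.
This is linear with rate a = Q/V + k = 0.176723 h⁻¹.
C_ss = Q C_in/(Q + kV) = 1.03328 mol/L; C(t) = C_ss + (C₀ − C_ss) e^(−a t).
C(10.68) = 1.03328 + (1.21372)·e^(−0.176723·10.68) = 1.03328 + (1.21372)·0.151465 = 1.21712 mol/L.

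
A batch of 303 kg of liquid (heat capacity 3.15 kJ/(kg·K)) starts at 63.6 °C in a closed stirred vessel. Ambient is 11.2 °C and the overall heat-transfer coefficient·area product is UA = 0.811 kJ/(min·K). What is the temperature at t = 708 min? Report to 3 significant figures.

39.9 °C

Lumped-capacitance energy balance: M c_p dT/dt = UA(T_amb − T).
dT/dt = (T_ss − T)/τ with T_ss = T_amb = 11.200 °C, τ = M c_p/UA = 303·3.15/0.811 = 1176.9 min.
Solution: T(t) = T_ss + (T₀ − T_ss) e^(−t/τ).
T(708) = 11.200 + (52.400)·0.54794 = 39.912 °C.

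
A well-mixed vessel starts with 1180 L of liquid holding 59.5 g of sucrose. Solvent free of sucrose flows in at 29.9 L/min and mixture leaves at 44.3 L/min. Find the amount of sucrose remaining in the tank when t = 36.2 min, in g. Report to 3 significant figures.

9.90 g

Let m(t) be the amount of sucrose. Volume: V(t) = V₀ + (Q_in − Q_out) t = 1180 − 14.400 t; V(36.2) = 658.72 L.
Solute balance: dm/dt = 0 − Q_out C = −Q_out m/V(t).
Separate: dm/m = −Q_out dt/V(t) ⇒ ln(m/m₀) = −(Q_out/(Q_in−Q_out)) ln(V/V₀).
m = m₀ (V₀/V)^(Q_out/(Q_in−Q_out)) = 59.5 × (1180/658.72)^(-3.0764) = 9.9000 g.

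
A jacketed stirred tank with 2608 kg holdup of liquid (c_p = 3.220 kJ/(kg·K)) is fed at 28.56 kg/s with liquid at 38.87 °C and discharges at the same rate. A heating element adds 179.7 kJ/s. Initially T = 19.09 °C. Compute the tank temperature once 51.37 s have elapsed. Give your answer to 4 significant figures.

28.44 °C

Energy balance: M c_p dT/dt = ṁ c_p (T_in − T) + 179.7.
τ = M/ṁ = 91.3165 s; T_ss = T_in + Q̇/(ṁ c_p) = 38.87 + 179.7/(28.56·3.220) = 40.8240 °C.
This is linear first-order; T(t) = T_ss + (T₀ − T_ss) e^(−t/τ).
T(51.37) = 40.8240 + (-21.7340)·e^(−51.37/91.3165) = 40.8240 + (-21.7340)·0.569755 = 28.4410 °C.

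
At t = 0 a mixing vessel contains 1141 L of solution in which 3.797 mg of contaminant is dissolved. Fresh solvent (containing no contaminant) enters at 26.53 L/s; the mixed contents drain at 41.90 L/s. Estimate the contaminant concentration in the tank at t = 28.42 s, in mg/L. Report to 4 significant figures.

0.001447 mg/L

Total volume: dV/dt = Q_in − Q_out = -15.3700 L/s, so V(t) = 1141 − 15.3700 t and V(28.42) = 704.185 L.
No contaminant enters, so dm/dt = −Q_out · (m/V).
Separate: dm/m = −Q_out dt/V(t) ⇒ ln(m/m₀) = −(Q_out/(Q_in−Q_out)) ln(V/V₀).
m = m₀ (V₀/V)^(Q_out/(Q_in−Q_out)) = 3.797 × (1141/704.185)^(-2.72609) = 1.01872 mg.
C = m/V = 1.01872/704.185 = 0.00144667 mg/L.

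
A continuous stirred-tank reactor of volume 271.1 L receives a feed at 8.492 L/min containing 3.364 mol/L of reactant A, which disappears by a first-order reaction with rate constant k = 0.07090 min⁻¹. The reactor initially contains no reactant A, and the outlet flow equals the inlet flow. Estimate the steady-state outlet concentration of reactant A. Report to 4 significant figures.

1.031 mol/L

Species balance: V dC/dt = Q C_in − Q C − k V C.
Steady state (dC/dt = 0): C_ss = Q C_in/(Q + kV) = C_in/(1 + kV/Q).
C_ss = 8.492·3.364/(8.492 + 0.07090·271.1) = 28.5671/27.7130 = 1.03082 mol/L.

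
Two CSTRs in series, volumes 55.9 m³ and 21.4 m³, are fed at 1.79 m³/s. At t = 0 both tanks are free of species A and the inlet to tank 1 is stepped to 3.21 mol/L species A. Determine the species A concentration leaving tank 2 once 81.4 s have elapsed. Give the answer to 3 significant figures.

Species balance on tank i: dCᵢ/dt = (Cᵢ₋₁ − Cᵢ)/τᵢ with τᵢ = Vᵢ/Q.
τ₁ = 55.9/1.79 = 31.229 s; τ₂ = 21.4/1.79 = 11.955 s.
Tank 1: C₁ = C_in(1 − e^(−t/τ₁)). Tank 2 (τ₁ ≠ τ₂): C₂ = C_in[1 − (τ₁ e^(−t/τ₁) − τ₂ e^(−t/τ₂))/(τ₁ − τ₂)].
At t = 81.4: e^(−t/τ₁) = 0.073789, e^(−t/τ₂) = 0.0011041.
C₂ = 3.21·[1 − (31.229·0.073789 − 11.955·0.0011041)/(19.274)] = 3.21·0.88113 = 2.8284 mol/L.

2.83 mol/L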